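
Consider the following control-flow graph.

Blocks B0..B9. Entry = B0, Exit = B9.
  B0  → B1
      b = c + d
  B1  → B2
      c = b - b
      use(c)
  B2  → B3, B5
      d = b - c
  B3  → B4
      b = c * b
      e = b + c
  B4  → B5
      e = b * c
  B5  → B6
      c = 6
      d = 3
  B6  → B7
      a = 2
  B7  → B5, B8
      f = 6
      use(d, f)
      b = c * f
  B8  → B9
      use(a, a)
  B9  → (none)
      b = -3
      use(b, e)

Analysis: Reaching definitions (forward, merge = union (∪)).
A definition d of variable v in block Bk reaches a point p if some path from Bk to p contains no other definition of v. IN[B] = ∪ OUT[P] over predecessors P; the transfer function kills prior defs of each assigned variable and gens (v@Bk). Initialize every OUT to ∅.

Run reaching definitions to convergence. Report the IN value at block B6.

Answer: {a@B6, b@B0, b@B3, b@B7, c@B5, d@B5, e@B4, f@B7}

Working:
Converged values:
  B0:   IN={}   OUT={b@B0}
  B1:   IN={b@B0}   OUT={b@B0, c@B1}
  B2:   IN={b@B0, c@B1}   OUT={b@B0, c@B1, d@B2}
  B3:   IN={b@B0, c@B1, d@B2}   OUT={b@B3, c@B1, d@B2, e@B3}
  B4:   IN={b@B3, c@B1, d@B2, e@B3}   OUT={b@B3, c@B1, d@B2, e@B4}
  B5:   IN={a@B6, b@B0, b@B3, b@B7, c@B1, c@B5, d@B2, d@B5, e@B4, f@B7}   OUT={a@B6, b@B0, b@B3, b@B7, c@B5, d@B5, e@B4, f@B7}
  B6:   IN={a@B6, b@B0, b@B3, b@B7, c@B5, d@B5, e@B4, f@B7}   OUT={a@B6, b@B0, b@B3, b@B7, c@B5, d@B5, e@B4, f@B7}
  B7:   IN={a@B6, b@B0, b@B3, b@B7, c@B5, d@B5, e@B4, f@B7}   OUT={a@B6, b@B7, c@B5, d@B5, e@B4, f@B7}
  B8:   IN={a@B6, b@B7, c@B5, d@B5, e@B4, f@B7}   OUT={a@B6, b@B7, c@B5, d@B5, e@B4, f@B7}
  B9:   IN={a@B6, b@B7, c@B5, d@B5, e@B4, f@B7}   OUT={a@B6, b@B9, c@B5, d@B5, e@B4, f@B7}

Merge at B6: IN[B6] = OUT[B5] = {a@B6, b@B0, b@B3, b@B7, c@B5, d@B5, e@B4, f@B7}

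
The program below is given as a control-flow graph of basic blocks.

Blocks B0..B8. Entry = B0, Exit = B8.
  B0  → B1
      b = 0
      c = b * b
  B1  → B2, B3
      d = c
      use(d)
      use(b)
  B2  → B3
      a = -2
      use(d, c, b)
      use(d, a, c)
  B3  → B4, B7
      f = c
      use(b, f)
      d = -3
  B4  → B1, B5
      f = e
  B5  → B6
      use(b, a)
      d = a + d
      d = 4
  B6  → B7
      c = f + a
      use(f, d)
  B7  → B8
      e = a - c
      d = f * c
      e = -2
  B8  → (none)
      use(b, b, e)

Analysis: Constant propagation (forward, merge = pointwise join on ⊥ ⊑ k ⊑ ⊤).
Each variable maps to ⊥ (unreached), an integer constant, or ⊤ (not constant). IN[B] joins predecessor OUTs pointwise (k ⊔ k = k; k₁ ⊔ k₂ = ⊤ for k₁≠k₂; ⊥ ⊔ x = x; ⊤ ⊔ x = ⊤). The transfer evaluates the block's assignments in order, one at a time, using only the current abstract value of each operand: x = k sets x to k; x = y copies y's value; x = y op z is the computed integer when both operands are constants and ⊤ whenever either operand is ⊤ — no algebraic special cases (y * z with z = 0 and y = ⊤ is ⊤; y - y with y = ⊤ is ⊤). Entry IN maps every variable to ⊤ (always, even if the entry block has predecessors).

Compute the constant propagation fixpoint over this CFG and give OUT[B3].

Answer: {a: ⊤, b: 0, c: 0, d: -3, e: ⊤, f: 0}

Trace:
Fixpoint table:
  B0:  IN=(all ⊤)  OUT={b:0, c:0; rest ⊤}
  B1:  IN={b:0, c:0; rest ⊤}  OUT={b:0, c:0, d:0; rest ⊤}
  B2:  IN={b:0, c:0, d:0; rest ⊤}  OUT={a:-2, b:0, c:0, d:0; rest ⊤}
  B3:  IN={b:0, c:0, d:0; rest ⊤}  OUT={b:0, c:0, d:-3, f:0; rest ⊤}
  B4:  IN={b:0, c:0, d:-3, f:0; rest ⊤}  OUT={b:0, c:0, d:-3; rest ⊤}
  B5:  IN={b:0, c:0, d:-3; rest ⊤}  OUT={b:0, c:0, d:4; rest ⊤}
  B6:  IN={b:0, c:0, d:4; rest ⊤}  OUT={b:0, d:4; rest ⊤}
  B7:  IN={b:0; rest ⊤}  OUT={b:0, e:-2; rest ⊤}
  B8:  IN={b:0, e:-2; rest ⊤}  OUT={b:0, e:-2; rest ⊤}

Merge at B3: IN[B3] = OUT[B1] ⊔ OUT[B2] = {a: ⊤, b: 0, c: 0, d: 0, e: ⊤, f: ⊤}
Applying B3's transfer function to that IN value gives OUT[B3] (row B3 above).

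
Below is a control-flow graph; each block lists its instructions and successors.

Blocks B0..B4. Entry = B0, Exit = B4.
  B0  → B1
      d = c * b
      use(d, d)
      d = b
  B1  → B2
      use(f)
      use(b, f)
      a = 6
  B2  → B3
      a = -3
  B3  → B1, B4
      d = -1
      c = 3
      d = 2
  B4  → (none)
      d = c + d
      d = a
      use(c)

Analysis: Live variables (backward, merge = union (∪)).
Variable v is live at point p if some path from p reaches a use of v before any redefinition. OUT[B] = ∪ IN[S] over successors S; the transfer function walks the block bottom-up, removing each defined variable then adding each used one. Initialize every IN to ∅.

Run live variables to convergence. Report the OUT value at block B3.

Answer: {a, b, c, d, f}

Trace:
Per-block solution:
  B0:   IN={b, c, f}   OUT={b, f}
  B1:   IN={b, f}   OUT={b, f}
  B2:   IN={b, f}   OUT={a, b, f}
  B3:   IN={a, b, f}   OUT={a, b, c, d, f}
  B4:   IN={a, c, d}   OUT={}

Merge at B3: OUT[B3] = IN[B1] ⊔ IN[B4] = {a, b, c, d, f}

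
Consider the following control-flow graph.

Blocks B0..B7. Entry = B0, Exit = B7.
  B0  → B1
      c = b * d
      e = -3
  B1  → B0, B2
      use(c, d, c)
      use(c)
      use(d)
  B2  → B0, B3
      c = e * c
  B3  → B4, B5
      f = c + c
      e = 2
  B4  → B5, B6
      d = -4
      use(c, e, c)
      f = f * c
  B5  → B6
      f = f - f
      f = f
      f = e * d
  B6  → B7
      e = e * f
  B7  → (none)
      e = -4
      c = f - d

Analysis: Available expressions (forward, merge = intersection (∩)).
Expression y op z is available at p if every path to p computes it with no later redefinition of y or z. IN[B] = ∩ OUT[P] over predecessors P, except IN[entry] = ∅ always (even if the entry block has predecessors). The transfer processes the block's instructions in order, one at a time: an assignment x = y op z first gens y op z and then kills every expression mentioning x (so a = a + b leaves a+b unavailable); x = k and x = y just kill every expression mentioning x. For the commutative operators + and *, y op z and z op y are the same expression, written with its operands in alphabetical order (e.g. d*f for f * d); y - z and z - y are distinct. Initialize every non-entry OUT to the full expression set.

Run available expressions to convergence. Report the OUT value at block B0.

Answer: {b*d}

Trace:
Converged values:
  B0:  IN={}  OUT={b*d}
  B1:  IN={b*d}  OUT={b*d}
  B2:  IN={b*d}  OUT={b*d}
  B3:  IN={b*d}  OUT={b*d, c+c}
  B4:  IN={b*d, c+c}  OUT={c+c}
  B5:  IN={c+c}  OUT={c+c, d*e}
  B6:  IN={c+c}  OUT={c+c}
  B7:  IN={c+c}  OUT={f-d}

Merge at B0 (entry node, so the boundary value {} is joined with the incoming edge(s)): IN[B0] = {} ∩ OUT[B1] ∩ OUT[B2] = {}
Applying B0's transfer function to that IN value gives OUT[B0] (row B0 above).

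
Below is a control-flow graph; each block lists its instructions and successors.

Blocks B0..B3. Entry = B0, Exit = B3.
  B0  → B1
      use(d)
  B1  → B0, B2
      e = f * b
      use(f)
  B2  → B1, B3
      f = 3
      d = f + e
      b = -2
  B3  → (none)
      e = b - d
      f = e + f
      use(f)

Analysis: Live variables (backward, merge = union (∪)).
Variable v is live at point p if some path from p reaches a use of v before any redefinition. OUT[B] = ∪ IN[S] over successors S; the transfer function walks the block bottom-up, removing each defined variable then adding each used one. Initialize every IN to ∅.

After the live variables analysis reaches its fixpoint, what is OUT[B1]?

Answer: {b, d, e, f}

Trace:
Fixpoint table:
  B0: | IN={b, d, f} | OUT={b, d, f}
  B1: | IN={b, d, f} | OUT={b, d, e, f}
  B2: | IN={e} | OUT={b, d, f}
  B3: | IN={b, d, f} | OUT={}

Merge at B1: OUT[B1] = IN[B0] ⊔ IN[B2] = {b, d, e, f}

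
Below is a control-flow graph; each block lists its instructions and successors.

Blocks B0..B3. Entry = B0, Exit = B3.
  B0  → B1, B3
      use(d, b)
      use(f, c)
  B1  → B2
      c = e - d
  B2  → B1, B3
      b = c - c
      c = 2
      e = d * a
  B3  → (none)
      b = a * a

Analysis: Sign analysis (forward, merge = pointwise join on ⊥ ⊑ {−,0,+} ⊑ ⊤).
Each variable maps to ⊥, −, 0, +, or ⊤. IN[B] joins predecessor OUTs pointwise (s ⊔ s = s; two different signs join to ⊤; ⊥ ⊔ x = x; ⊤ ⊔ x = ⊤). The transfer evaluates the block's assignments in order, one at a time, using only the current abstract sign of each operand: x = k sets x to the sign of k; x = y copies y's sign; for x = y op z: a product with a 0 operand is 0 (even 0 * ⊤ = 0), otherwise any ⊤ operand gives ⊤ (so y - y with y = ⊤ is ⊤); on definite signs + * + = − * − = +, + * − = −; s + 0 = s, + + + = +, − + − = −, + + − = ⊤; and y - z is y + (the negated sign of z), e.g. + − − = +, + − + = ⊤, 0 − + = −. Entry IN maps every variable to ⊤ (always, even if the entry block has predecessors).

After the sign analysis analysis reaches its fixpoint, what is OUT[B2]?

Answer: {a: ⊤, b: ⊤, c: +, d: ⊤, e: ⊤, f: ⊤}

Working:
Fixpoint table:
  B0:  IN=(all ⊤)  OUT=(all ⊤)
  B1:  IN=(all ⊤)  OUT=(all ⊤)
  B2:  IN=(all ⊤)  OUT={c:+; rest ⊤}
  B3:  IN=(all ⊤)  OUT=(all ⊤)

Merge at B2: IN[B2] = OUT[B1] = {a: ⊤, b: ⊤, c: ⊤, d: ⊤, e: ⊤, f: ⊤}
Applying B2's transfer function to that IN value gives OUT[B2] (row B2 above).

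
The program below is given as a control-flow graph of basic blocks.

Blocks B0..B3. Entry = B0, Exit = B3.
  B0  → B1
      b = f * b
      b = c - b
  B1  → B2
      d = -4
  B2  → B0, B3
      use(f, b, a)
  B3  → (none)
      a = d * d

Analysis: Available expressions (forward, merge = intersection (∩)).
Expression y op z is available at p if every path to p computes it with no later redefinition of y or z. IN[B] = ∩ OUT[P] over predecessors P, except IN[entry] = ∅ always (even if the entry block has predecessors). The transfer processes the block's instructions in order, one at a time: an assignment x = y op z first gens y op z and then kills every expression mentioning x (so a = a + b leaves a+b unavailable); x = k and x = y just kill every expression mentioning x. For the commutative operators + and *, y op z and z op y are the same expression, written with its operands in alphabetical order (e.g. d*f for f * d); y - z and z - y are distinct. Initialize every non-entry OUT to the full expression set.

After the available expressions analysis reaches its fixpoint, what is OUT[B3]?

Fixpoint table:
  B0:  IN={}  OUT={}
  B1:  IN={}  OUT={}
  B2:  IN={}  OUT={}
  B3:  IN={}  OUT={d*d}

Merge at B3: IN[B3] = OUT[B2] = {}
Applying B3's transfer function to that IN value gives OUT[B3] (row B3 above).

Answer: {d*d}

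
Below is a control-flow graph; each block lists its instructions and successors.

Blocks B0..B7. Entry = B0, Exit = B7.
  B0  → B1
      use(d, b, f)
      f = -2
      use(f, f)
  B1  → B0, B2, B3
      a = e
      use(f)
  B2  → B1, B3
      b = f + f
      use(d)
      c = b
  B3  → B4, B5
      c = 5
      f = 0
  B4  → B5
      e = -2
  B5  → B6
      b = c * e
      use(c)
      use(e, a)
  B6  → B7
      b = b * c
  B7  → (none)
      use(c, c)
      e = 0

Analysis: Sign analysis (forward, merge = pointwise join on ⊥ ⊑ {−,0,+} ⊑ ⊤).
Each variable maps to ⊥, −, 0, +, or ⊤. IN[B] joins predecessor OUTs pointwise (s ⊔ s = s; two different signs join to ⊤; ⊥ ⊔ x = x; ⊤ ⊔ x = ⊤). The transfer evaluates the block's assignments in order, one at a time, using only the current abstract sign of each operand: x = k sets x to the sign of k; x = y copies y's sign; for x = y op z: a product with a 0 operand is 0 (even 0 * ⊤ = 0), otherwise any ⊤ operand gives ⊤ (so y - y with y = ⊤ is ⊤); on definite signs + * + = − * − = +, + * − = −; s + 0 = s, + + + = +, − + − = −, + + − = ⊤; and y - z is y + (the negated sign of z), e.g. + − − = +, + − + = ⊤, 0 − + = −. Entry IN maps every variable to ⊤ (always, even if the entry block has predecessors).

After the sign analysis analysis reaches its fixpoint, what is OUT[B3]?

Converged values:
  B0:   IN=(all ⊤)   OUT={f:-; rest ⊤}
  B1:   IN={f:-; rest ⊤}   OUT={f:-; rest ⊤}
  B2:   IN={f:-; rest ⊤}   OUT={b:-, c:-, f:-; rest ⊤}
  B3:   IN={f:-; rest ⊤}   OUT={c:+, f:0; rest ⊤}
  B4:   IN={c:+, f:0; rest ⊤}   OUT={c:+, e:-, f:0; rest ⊤}
  B5:   IN={c:+, f:0; rest ⊤}   OUT={c:+, f:0; rest ⊤}
  B6:   IN={c:+, f:0; rest ⊤}   OUT={c:+, f:0; rest ⊤}
  B7:   IN={c:+, f:0; rest ⊤}   OUT={c:+, e:0, f:0; rest ⊤}

Merge at B3: IN[B3] = OUT[B1] ⊔ OUT[B2] = {a: ⊤, b: ⊤, c: ⊤, d: ⊤, e: ⊤, f: -}
Applying B3's transfer function to that IN value gives OUT[B3] (row B3 above).

Answer: {a: ⊤, b: ⊤, c: +, d: ⊤, e: ⊤, f: 0}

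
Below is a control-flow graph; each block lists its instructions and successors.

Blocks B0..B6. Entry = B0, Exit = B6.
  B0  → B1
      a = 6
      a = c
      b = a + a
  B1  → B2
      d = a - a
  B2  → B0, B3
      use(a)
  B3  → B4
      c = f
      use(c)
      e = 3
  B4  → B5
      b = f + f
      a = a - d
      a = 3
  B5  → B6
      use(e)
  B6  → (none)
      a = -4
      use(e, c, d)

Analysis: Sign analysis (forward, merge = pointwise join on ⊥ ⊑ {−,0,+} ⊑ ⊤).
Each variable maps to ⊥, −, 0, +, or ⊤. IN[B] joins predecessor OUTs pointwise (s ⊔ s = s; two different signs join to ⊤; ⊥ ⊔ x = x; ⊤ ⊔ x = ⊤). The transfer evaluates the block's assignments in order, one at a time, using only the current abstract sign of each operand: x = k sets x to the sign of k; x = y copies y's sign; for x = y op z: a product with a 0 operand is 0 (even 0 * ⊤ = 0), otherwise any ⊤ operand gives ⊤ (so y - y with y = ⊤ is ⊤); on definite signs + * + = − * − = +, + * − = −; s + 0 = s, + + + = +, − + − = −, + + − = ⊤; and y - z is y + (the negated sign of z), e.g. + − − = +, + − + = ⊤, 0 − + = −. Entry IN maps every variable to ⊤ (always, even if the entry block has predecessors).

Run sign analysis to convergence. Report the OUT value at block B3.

Fixpoint table:
  B0:  IN=(all ⊤)  OUT=(all ⊤)
  B1:  IN=(all ⊤)  OUT=(all ⊤)
  B2:  IN=(all ⊤)  OUT=(all ⊤)
  B3:  IN=(all ⊤)  OUT={e:+; rest ⊤}
  B4:  IN={e:+; rest ⊤}  OUT={a:+, e:+; rest ⊤}
  B5:  IN={a:+, e:+; rest ⊤}  OUT={a:+, e:+; rest ⊤}
  B6:  IN={a:+, e:+; rest ⊤}  OUT={a:-, e:+; rest ⊤}

Merge at B3: IN[B3] = OUT[B2] = {a: ⊤, b: ⊤, c: ⊤, d: ⊤, e: ⊤, f: ⊤}
Applying B3's transfer function to that IN value gives OUT[B3] (row B3 above).

Answer: {a: ⊤, b: ⊤, c: ⊤, d: ⊤, e: +, f: ⊤}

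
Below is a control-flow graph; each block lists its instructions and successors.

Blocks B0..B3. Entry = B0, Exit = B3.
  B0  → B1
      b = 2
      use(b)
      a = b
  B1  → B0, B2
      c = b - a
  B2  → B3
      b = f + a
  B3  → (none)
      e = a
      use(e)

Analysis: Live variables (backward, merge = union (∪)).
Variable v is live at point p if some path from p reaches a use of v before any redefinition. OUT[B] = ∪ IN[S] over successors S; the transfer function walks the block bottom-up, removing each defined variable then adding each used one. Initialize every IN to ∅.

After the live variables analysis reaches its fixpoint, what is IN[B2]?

Fixpoint table:
  B0:   IN={f}   OUT={a, b, f}
  B1:   IN={a, b, f}   OUT={a, f}
  B2:   IN={a, f}   OUT={a}
  B3:   IN={a}   OUT={}

Merge at B2: OUT[B2] = IN[B3] = {a}
Applying B2's transfer function to that OUT value gives IN[B2] (row B2 above).

Answer: {a, f}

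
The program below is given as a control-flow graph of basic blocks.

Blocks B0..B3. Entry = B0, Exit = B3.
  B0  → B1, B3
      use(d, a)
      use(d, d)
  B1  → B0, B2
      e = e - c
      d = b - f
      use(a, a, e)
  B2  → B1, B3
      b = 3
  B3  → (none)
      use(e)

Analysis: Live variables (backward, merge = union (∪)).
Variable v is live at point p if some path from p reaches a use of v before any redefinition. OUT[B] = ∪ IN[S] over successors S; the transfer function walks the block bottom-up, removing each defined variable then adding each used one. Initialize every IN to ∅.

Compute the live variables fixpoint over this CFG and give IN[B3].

Fixpoint table:
  B0:   IN={a, b, c, d, e, f}   OUT={a, b, c, e, f}
  B1:   IN={a, b, c, e, f}   OUT={a, b, c, d, e, f}
  B2:   IN={a, c, e, f}   OUT={a, b, c, e, f}
  B3:   IN={e}   OUT={}

B3 is the boundary node: OUT[B3] = {}
Applying B3's transfer function to that OUT value gives IN[B3] (row B3 above).

Answer: {e}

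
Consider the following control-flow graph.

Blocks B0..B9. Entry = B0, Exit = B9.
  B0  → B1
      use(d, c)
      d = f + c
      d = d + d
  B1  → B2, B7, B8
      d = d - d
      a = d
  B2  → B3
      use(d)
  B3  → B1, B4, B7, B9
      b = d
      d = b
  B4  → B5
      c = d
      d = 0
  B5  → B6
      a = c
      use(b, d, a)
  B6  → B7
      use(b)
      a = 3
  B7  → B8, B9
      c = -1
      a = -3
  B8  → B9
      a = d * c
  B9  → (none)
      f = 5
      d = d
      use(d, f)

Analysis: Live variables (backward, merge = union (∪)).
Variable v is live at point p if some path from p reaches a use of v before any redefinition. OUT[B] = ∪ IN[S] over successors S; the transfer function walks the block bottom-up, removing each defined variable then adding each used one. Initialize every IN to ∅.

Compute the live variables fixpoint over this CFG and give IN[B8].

Per-block solution:
  B0:  IN={c, d, f}  OUT={c, d}
  B1:  IN={c, d}  OUT={c, d}
  B2:  IN={c, d}  OUT={c, d}
  B3:  IN={c, d}  OUT={b, c, d}
  B4:  IN={b, d}  OUT={b, c, d}
  B5:  IN={b, c, d}  OUT={b, d}
  B6:  IN={b, d}  OUT={d}
  B7:  IN={d}  OUT={c, d}
  B8:  IN={c, d}  OUT={d}
  B9:  IN={d}  OUT={}

Merge at B8: OUT[B8] = IN[B9] = {d}
Applying B8's transfer function to that OUT value gives IN[B8] (row B8 above).

Answer: {c, d}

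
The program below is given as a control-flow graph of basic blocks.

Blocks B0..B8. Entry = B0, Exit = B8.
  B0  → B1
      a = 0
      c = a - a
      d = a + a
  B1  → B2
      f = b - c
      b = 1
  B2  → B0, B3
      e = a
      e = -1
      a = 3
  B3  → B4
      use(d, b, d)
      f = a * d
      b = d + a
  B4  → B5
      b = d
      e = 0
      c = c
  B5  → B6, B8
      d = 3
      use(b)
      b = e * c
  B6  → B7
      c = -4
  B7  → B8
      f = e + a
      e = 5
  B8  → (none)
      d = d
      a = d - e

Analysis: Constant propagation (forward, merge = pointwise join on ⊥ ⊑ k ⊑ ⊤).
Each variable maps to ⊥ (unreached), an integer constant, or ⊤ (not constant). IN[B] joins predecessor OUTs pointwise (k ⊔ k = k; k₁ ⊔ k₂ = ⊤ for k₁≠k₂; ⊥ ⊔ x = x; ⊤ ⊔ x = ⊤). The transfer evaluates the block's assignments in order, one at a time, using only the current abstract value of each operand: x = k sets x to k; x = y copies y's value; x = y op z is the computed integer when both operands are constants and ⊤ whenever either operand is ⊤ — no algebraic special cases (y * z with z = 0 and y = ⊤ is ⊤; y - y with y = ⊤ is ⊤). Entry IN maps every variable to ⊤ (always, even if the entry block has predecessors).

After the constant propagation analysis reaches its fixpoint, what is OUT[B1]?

Answer: {a: 0, b: 1, c: 0, d: 0, e: ⊤, f: ⊤}

Working:
Converged values:
  B0: | IN=(all ⊤) | OUT={a:0, c:0, d:0; rest ⊤}
  B1: | IN={a:0, c:0, d:0; rest ⊤} | OUT={a:0, b:1, c:0, d:0; rest ⊤}
  B2: | IN={a:0, b:1, c:0, d:0; rest ⊤} | OUT={a:3, b:1, c:0, d:0, e:-1; rest ⊤}
  B3: | IN={a:3, b:1, c:0, d:0, e:-1; rest ⊤} | OUT={a:3, b:3, c:0, d:0, e:-1, f:0; rest ⊤}
  B4: | IN={a:3, b:3, c:0, d:0, e:-1, f:0; rest ⊤} | OUT={a:3, b:0, c:0, d:0, e:0, f:0; rest ⊤}
  B5: | IN={a:3, b:0, c:0, d:0, e:0, f:0; rest ⊤} | OUT={a:3, b:0, c:0, d:3, e:0, f:0; rest ⊤}
  B6: | IN={a:3, b:0, c:0, d:3, e:0, f:0; rest ⊤} | OUT={a:3, b:0, c:-4, d:3, e:0, f:0; rest ⊤}
  B7: | IN={a:3, b:0, c:-4, d:3, e:0, f:0; rest ⊤} | OUT={a:3, b:0, c:-4, d:3, e:5, f:3; rest ⊤}
  B8: | IN={a:3, b:0, d:3; rest ⊤} | OUT={b:0, d:3; rest ⊤}

Merge at B1: IN[B1] = OUT[B0] = {a: 0, b: ⊤, c: 0, d: 0, e: ⊤, f: ⊤}
Applying B1's transfer function to that IN value gives OUT[B1] (row B1 above).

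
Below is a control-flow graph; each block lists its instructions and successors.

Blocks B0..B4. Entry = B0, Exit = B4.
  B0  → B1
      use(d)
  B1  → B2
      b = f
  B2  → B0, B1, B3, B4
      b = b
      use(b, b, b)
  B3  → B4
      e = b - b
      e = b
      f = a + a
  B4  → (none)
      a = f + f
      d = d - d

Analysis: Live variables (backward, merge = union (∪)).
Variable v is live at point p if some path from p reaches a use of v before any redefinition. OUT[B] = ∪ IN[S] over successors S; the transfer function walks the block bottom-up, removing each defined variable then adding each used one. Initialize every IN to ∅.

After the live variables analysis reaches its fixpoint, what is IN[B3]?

Fixpoint table:
  B0:   IN={a, d, f}   OUT={a, d, f}
  B1:   IN={a, d, f}   OUT={a, b, d, f}
  B2:   IN={a, b, d, f}   OUT={a, b, d, f}
  B3:   IN={a, b, d}   OUT={d, f}
  B4:   IN={d, f}   OUT={}

Merge at B3: OUT[B3] = IN[B4] = {d, f}
Applying B3's transfer function to that OUT value gives IN[B3] (row B3 above).

Answer: {a, b, d}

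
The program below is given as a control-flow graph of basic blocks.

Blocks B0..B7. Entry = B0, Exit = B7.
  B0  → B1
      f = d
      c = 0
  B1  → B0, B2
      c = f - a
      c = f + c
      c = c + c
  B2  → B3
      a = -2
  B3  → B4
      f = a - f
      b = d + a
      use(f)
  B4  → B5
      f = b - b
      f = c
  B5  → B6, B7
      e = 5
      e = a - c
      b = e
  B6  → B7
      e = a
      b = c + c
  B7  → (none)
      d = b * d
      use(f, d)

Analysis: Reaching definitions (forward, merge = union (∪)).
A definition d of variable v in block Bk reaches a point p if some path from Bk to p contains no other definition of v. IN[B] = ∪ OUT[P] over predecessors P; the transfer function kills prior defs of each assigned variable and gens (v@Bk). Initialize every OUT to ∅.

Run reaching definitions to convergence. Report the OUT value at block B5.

Per-block solution:
  B0: | IN={c@B1, f@B0} | OUT={c@B0, f@B0}
  B1: | IN={c@B0, f@B0} | OUT={c@B1, f@B0}
  B2: | IN={c@B1, f@B0} | OUT={a@B2, c@B1, f@B0}
  B3: | IN={a@B2, c@B1, f@B0} | OUT={a@B2, b@B3, c@B1, f@B3}
  B4: | IN={a@B2, b@B3, c@B1, f@B3} | OUT={a@B2, b@B3, c@B1, f@B4}
  B5: | IN={a@B2, b@B3, c@B1, f@B4} | OUT={a@B2, b@B5, c@B1, e@B5, f@B4}
  B6: | IN={a@B2, b@B5, c@B1, e@B5, f@B4} | OUT={a@B2, b@B6, c@B1, e@B6, f@B4}
  B7: | IN={a@B2, b@B5, b@B6, c@B1, e@B5, e@B6, f@B4} | OUT={a@B2, b@B5, b@B6, c@B1, d@B7, e@B5, e@B6, f@B4}

Merge at B5: IN[B5] = OUT[B4] = {a@B2, b@B3, c@B1, f@B4}
Applying B5's transfer function to that IN value gives OUT[B5] (row B5 above).

Answer: {a@B2, b@B5, c@B1, e@B5, f@B4}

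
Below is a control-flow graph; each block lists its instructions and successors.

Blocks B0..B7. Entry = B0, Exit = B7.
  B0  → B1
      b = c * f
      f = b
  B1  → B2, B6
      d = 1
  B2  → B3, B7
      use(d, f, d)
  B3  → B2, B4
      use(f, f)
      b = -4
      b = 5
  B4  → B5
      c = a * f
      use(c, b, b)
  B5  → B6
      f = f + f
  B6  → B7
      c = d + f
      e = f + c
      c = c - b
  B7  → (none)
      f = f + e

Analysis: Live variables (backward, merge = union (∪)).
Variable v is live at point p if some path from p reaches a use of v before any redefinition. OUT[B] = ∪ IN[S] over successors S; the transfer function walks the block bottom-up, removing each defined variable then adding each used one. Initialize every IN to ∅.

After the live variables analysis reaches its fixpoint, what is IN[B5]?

Per-block solution:
  B0: | IN={a, c, e, f} | OUT={a, b, e, f}
  B1: | IN={a, b, e, f} | OUT={a, b, d, e, f}
  B2: | IN={a, d, e, f} | OUT={a, d, e, f}
  B3: | IN={a, d, e, f} | OUT={a, b, d, e, f}
  B4: | IN={a, b, d, f} | OUT={b, d, f}
  B5: | IN={b, d, f} | OUT={b, d, f}
  B6: | IN={b, d, f} | OUT={e, f}
  B7: | IN={e, f} | OUT={}

Merge at B5: OUT[B5] = IN[B6] = {b, d, f}
Applying B5's transfer function to that OUT value gives IN[B5] (row B5 above).

Answer: {b, d, f}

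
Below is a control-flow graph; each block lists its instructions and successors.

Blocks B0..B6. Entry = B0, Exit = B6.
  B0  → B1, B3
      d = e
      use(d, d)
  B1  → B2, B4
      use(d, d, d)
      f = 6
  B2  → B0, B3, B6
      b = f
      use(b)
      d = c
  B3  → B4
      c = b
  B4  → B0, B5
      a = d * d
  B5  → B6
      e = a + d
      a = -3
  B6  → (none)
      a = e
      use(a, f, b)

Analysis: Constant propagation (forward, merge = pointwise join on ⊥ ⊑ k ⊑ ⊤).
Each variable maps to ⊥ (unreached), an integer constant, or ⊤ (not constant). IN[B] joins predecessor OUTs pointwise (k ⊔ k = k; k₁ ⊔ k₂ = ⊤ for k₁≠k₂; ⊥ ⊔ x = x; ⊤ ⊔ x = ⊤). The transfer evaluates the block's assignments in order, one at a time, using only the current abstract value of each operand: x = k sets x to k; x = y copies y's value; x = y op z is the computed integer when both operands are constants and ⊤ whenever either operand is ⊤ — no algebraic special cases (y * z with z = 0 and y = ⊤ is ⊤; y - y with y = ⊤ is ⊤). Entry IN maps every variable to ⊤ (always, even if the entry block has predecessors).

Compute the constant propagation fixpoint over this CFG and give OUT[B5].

Fixpoint table:
  B0:  IN=(all ⊤)  OUT=(all ⊤)
  B1:  IN=(all ⊤)  OUT={f:6; rest ⊤}
  B2:  IN={f:6; rest ⊤}  OUT={b:6, f:6; rest ⊤}
  B3:  IN=(all ⊤)  OUT=(all ⊤)
  B4:  IN=(all ⊤)  OUT=(all ⊤)
  B5:  IN=(all ⊤)  OUT={a:-3; rest ⊤}
  B6:  IN=(all ⊤)  OUT=(all ⊤)

Merge at B5: IN[B5] = OUT[B4] = {a: ⊤, b: ⊤, c: ⊤, d: ⊤, e: ⊤, f: ⊤}
Applying B5's transfer function to that IN value gives OUT[B5] (row B5 above).

Answer: {a: -3, b: ⊤, c: ⊤, d: ⊤, e: ⊤, f: ⊤}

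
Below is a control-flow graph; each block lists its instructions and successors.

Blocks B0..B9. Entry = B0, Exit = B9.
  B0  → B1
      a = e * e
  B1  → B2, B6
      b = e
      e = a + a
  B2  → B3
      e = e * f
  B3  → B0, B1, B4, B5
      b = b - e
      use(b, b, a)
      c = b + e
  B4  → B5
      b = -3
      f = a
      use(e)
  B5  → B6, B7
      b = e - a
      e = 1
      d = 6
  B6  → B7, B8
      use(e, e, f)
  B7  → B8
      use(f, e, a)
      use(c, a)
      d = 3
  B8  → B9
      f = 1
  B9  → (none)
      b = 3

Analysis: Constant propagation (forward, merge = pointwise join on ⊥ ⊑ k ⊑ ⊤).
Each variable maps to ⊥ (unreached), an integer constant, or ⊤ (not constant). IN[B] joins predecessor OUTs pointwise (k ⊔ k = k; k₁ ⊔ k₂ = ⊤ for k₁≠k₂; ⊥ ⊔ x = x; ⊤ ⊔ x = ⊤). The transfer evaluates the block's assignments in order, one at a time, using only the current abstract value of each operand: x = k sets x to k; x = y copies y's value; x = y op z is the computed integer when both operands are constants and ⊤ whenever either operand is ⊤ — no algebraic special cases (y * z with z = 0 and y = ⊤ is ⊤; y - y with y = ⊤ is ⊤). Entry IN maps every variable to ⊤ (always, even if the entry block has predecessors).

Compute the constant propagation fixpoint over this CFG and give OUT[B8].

Fixpoint table:
  B0:  IN=(all ⊤)  OUT=(all ⊤)
  B1:  IN=(all ⊤)  OUT=(all ⊤)
  B2:  IN=(all ⊤)  OUT=(all ⊤)
  B3:  IN=(all ⊤)  OUT=(all ⊤)
  B4:  IN=(all ⊤)  OUT={b:-3; rest ⊤}
  B5:  IN=(all ⊤)  OUT={d:6, e:1; rest ⊤}
  B6:  IN=(all ⊤)  OUT=(all ⊤)
  B7:  IN=(all ⊤)  OUT={d:3; rest ⊤}
  B8:  IN=(all ⊤)  OUT={f:1; rest ⊤}
  B9:  IN={f:1; rest ⊤}  OUT={b:3, f:1; rest ⊤}

Merge at B8: IN[B8] = OUT[B6] ⊔ OUT[B7] = {a: ⊤, b: ⊤, c: ⊤, d: ⊤, e: ⊤, f: ⊤}
Applying B8's transfer function to that IN value gives OUT[B8] (row B8 above).

Answer: {a: ⊤, b: ⊤, c: ⊤, d: ⊤, e: ⊤, f: 1}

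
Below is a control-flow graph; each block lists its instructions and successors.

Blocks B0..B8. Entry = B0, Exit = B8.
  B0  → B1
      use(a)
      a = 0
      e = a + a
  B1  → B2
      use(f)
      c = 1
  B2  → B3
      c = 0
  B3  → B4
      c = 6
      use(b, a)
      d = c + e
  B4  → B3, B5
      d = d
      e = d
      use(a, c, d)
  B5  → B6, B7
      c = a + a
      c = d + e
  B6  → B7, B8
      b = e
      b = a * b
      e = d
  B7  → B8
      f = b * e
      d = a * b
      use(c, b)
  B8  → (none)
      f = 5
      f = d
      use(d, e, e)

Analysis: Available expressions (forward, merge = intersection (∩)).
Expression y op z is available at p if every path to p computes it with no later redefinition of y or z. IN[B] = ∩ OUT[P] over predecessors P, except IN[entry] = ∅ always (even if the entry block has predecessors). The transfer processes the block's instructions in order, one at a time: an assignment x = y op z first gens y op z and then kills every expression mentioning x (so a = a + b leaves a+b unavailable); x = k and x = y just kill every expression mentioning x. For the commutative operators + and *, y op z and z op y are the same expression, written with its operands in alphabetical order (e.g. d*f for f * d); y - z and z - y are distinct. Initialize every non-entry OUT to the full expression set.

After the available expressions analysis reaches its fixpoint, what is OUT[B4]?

Answer: {a+a}

Working:
Per-block solution:
  B0:  IN={}  OUT={a+a}
  B1:  IN={a+a}  OUT={a+a}
  B2:  IN={a+a}  OUT={a+a}
  B3:  IN={a+a}  OUT={a+a, c+e}
  B4:  IN={a+a, c+e}  OUT={a+a}
  B5:  IN={a+a}  OUT={a+a, d+e}
  B6:  IN={a+a, d+e}  OUT={a+a}
  B7:  IN={a+a}  OUT={a*b, a+a, b*e}
  B8:  IN={a+a}  OUT={a+a}

Merge at B4: IN[B4] = OUT[B3] = {a+a, c+e}
Applying B4's transfer function to that IN value gives OUT[B4] (row B4 above).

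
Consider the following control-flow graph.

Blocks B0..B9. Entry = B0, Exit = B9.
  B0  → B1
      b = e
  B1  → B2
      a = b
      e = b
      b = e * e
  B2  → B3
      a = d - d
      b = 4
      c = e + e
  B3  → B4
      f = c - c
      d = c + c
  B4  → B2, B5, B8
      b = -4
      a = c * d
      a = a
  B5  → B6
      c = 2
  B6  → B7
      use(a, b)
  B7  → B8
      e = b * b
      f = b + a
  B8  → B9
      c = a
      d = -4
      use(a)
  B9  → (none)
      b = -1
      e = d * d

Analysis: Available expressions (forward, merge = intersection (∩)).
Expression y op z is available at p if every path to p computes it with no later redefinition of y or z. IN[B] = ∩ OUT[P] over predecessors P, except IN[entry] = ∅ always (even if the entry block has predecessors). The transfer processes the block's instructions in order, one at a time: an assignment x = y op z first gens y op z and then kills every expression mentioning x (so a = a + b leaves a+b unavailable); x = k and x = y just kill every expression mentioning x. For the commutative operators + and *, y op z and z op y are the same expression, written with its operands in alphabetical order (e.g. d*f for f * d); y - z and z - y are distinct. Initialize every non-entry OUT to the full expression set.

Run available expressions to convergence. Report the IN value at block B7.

Answer: {e*e, e+e}

Working:
Per-block solution:
  B0: | IN={} | OUT={}
  B1: | IN={} | OUT={e*e}
  B2: | IN={e*e} | OUT={d-d, e*e, e+e}
  B3: | IN={d-d, e*e, e+e} | OUT={c+c, c-c, e*e, e+e}
  B4: | IN={c+c, c-c, e*e, e+e} | OUT={c*d, c+c, c-c, e*e, e+e}
  B5: | IN={c*d, c+c, c-c, e*e, e+e} | OUT={e*e, e+e}
  B6: | IN={e*e, e+e} | OUT={e*e, e+e}
  B7: | IN={e*e, e+e} | OUT={a+b, b*b}
  B8: | IN={} | OUT={}
  B9: | IN={} | OUT={d*d}

Merge at B7: IN[B7] = OUT[B6] = {e*e, e+e}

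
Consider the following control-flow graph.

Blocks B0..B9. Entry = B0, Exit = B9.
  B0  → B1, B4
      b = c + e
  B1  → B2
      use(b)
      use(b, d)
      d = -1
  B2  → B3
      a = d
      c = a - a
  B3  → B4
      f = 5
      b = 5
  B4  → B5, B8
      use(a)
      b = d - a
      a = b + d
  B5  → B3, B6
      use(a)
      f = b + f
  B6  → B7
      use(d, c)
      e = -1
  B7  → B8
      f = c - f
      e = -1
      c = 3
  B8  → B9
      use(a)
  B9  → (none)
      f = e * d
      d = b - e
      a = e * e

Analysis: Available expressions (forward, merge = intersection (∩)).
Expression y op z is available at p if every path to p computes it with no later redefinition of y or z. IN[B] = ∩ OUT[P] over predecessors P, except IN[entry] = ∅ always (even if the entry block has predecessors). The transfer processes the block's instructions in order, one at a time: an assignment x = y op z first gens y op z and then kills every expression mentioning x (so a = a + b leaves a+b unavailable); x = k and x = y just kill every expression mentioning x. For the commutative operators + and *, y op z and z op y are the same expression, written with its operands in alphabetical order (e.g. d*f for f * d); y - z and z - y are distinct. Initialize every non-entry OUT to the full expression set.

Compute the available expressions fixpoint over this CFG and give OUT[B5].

Answer: {b+d}

Trace:
Fixpoint table:
  B0:  IN={}  OUT={c+e}
  B1:  IN={c+e}  OUT={c+e}
  B2:  IN={c+e}  OUT={a-a}
  B3:  IN={}  OUT={}
  B4:  IN={}  OUT={b+d}
  B5:  IN={b+d}  OUT={b+d}
  B6:  IN={b+d}  OUT={b+d}
  B7:  IN={b+d}  OUT={b+d}
  B8:  IN={b+d}  OUT={b+d}
  B9:  IN={b+d}  OUT={b-e, e*e}

Merge at B5: IN[B5] = OUT[B4] = {b+d}
Applying B5's transfer function to that IN value gives OUT[B5] (row B5 above).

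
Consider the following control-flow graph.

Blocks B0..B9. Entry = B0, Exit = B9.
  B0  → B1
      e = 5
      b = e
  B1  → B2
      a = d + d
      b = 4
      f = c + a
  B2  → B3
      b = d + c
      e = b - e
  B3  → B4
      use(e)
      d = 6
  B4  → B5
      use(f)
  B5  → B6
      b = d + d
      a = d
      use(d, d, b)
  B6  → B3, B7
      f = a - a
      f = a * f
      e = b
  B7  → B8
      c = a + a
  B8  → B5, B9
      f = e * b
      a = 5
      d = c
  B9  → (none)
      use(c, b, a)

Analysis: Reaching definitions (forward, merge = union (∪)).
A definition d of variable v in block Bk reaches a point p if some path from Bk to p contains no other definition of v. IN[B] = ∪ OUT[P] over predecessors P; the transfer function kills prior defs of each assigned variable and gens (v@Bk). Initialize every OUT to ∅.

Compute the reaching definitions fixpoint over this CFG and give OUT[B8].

Converged values:
  B0: | IN={} | OUT={b@B0, e@B0}
  B1: | IN={b@B0, e@B0} | OUT={a@B1, b@B1, e@B0, f@B1}
  B2: | IN={a@B1, b@B1, e@B0, f@B1} | OUT={a@B1, b@B2, e@B2, f@B1}
  B3: | IN={a@B1, a@B5, b@B2, b@B5, c@B7, d@B3, d@B8, e@B2, e@B6, f@B1, f@B6} | OUT={a@B1, a@B5, b@B2, b@B5, c@B7, d@B3, e@B2, e@B6, f@B1, f@B6}
  B4: | IN={a@B1, a@B5, b@B2, b@B5, c@B7, d@B3, e@B2, e@B6, f@B1, f@B6} | OUT={a@B1, a@B5, b@B2, b@B5, c@B7, d@B3, e@B2, e@B6, f@B1, f@B6}
  B5: | IN={a@B1, a@B5, a@B8, b@B2, b@B5, c@B7, d@B3, d@B8, e@B2, e@B6, f@B1, f@B6, f@B8} | OUT={a@B5, b@B5, c@B7, d@B3, d@B8, e@B2, e@B6, f@B1, f@B6, f@B8}
  B6: | IN={a@B5, b@B5, c@B7, d@B3, d@B8, e@B2, e@B6, f@B1, f@B6, f@B8} | OUT={a@B5, b@B5, c@B7, d@B3, d@B8, e@B6, f@B6}
  B7: | IN={a@B5, b@B5, c@B7, d@B3, d@B8, e@B6, f@B6} | OUT={a@B5, b@B5, c@B7, d@B3, d@B8, e@B6, f@B6}
  B8: | IN={a@B5, b@B5, c@B7, d@B3, d@B8, e@B6, f@B6} | OUT={a@B8, b@B5, c@B7, d@B8, e@B6, f@B8}
  B9: | IN={a@B8, b@B5, c@B7, d@B8, e@B6, f@B8} | OUT={a@B8, b@B5, c@B7, d@B8, e@B6, f@B8}

Merge at B8: IN[B8] = OUT[B7] = {a@B5, b@B5, c@B7, d@B3, d@B8, e@B6, f@B6}
Applying B8's transfer function to that IN value gives OUT[B8] (row B8 above).

Answer: {a@B8, b@B5, c@B7, d@B8, e@B6, f@B8}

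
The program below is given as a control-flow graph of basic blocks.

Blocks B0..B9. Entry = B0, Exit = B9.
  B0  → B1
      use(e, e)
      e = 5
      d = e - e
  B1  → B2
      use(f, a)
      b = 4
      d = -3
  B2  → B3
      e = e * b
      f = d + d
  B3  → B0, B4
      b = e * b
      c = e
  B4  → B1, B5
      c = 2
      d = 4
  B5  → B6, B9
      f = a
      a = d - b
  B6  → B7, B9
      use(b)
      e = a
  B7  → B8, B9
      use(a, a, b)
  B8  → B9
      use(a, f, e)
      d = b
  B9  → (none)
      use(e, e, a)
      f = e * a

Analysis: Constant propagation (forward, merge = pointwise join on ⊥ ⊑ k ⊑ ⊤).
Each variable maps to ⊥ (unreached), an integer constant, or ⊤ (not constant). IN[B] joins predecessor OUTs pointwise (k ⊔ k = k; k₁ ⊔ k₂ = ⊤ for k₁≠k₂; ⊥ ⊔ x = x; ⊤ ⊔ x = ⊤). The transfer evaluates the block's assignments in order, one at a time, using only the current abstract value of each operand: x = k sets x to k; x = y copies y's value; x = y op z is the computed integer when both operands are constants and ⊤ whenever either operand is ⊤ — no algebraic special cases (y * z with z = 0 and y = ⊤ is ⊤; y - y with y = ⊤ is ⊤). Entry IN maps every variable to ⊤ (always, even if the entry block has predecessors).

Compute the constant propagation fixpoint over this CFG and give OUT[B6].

Answer: {a: ⊤, b: ⊤, c: 2, d: 4, e: ⊤, f: ⊤}

Derivation:
Converged values:
  B0:  IN=(all ⊤)  OUT={d:0, e:5; rest ⊤}
  B1:  IN=(all ⊤)  OUT={b:4, d:-3; rest ⊤}
  B2:  IN={b:4, d:-3; rest ⊤}  OUT={b:4, d:-3, f:-6; rest ⊤}
  B3:  IN={b:4, d:-3, f:-6; rest ⊤}  OUT={d:-3, f:-6; rest ⊤}
  B4:  IN={d:-3, f:-6; rest ⊤}  OUT={c:2, d:4, f:-6; rest ⊤}
  B5:  IN={c:2, d:4, f:-6; rest ⊤}  OUT={c:2, d:4; rest ⊤}
  B6:  IN={c:2, d:4; rest ⊤}  OUT={c:2, d:4; rest ⊤}
  B7:  IN={c:2, d:4; rest ⊤}  OUT={c:2, d:4; rest ⊤}
  B8:  IN={c:2, d:4; rest ⊤}  OUT={c:2; rest ⊤}
  B9:  IN={c:2; rest ⊤}  OUT={c:2; rest ⊤}

Merge at B6: IN[B6] = OUT[B5] = {a: ⊤, b: ⊤, c: 2, d: 4, e: ⊤, f: ⊤}
Applying B6's transfer function to that IN value gives OUT[B6] (row B6 above).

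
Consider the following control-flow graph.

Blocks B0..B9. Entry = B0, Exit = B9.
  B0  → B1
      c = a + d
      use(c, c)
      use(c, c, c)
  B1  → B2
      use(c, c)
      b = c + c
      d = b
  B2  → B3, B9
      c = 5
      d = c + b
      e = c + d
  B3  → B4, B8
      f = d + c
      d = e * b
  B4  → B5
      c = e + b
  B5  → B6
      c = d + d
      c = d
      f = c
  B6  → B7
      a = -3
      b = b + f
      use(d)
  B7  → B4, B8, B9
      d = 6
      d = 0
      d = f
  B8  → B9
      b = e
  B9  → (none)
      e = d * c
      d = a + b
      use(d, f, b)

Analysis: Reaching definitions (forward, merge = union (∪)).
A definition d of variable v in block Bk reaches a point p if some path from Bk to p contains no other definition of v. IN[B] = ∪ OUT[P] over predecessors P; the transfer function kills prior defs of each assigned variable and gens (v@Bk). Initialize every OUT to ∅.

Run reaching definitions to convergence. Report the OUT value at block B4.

Fixpoint table:
  B0:  IN={}  OUT={c@B0}
  B1:  IN={c@B0}  OUT={b@B1, c@B0, d@B1}
  B2:  IN={b@B1, c@B0, d@B1}  OUT={b@B1, c@B2, d@B2, e@B2}
  B3:  IN={b@B1, c@B2, d@B2, e@B2}  OUT={b@B1, c@B2, d@B3, e@B2, f@B3}
  B4:  IN={a@B6, b@B1, b@B6, c@B2, c@B5, d@B3, d@B7, e@B2, f@B3, f@B5}  OUT={a@B6, b@B1, b@B6, c@B4, d@B3, d@B7, e@B2, f@B3, f@B5}
  B5:  IN={a@B6, b@B1, b@B6, c@B4, d@B3, d@B7, e@B2, f@B3, f@B5}  OUT={a@B6, b@B1, b@B6, c@B5, d@B3, d@B7, e@B2, f@B5}
  B6:  IN={a@B6, b@B1, b@B6, c@B5, d@B3, d@B7, e@B2, f@B5}  OUT={a@B6, b@B6, c@B5, d@B3, d@B7, e@B2, f@B5}
  B7:  IN={a@B6, b@B6, c@B5, d@B3, d@B7, e@B2, f@B5}  OUT={a@B6, b@B6, c@B5, d@B7, e@B2, f@B5}
  B8:  IN={a@B6, b@B1, b@B6, c@B2, c@B5, d@B3, d@B7, e@B2, f@B3, f@B5}  OUT={a@B6, b@B8, c@B2, c@B5, d@B3, d@B7, e@B2, f@B3, f@B5}
  B9:  IN={a@B6, b@B1, b@B6, b@B8, c@B2, c@B5, d@B2, d@B3, d@B7, e@B2, f@B3, f@B5}  OUT={a@B6, b@B1, b@B6, b@B8, c@B2, c@B5, d@B9, e@B9, f@B3, f@B5}

Merge at B4: IN[B4] = OUT[B3] ⊔ OUT[B7] = {a@B6, b@B1, b@B6, c@B2, c@B5, d@B3, d@B7, e@B2, f@B3, f@B5}
Applying B4's transfer function to that IN value gives OUT[B4] (row B4 above).

Answer: {a@B6, b@B1, b@B6, c@B4, d@B3, d@B7, e@B2, f@B3, f@B5}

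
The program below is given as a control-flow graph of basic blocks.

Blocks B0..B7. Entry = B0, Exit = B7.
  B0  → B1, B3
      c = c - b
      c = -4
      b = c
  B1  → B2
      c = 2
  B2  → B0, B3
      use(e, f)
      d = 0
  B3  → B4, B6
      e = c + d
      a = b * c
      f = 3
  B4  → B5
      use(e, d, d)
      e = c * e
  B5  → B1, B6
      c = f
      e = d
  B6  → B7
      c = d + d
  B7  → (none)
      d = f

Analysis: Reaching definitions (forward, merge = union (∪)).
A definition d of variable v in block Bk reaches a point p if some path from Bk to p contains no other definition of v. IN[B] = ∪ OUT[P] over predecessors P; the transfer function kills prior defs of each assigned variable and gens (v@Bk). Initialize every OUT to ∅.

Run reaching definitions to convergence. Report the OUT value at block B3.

Per-block solution:
  B0:   IN={a@B3, b@B0, c@B1, d@B2, e@B5, f@B3}   OUT={a@B3, b@B0, c@B0, d@B2, e@B5, f@B3}
  B1:   IN={a@B3, b@B0, c@B0, c@B5, d@B2, e@B5, f@B3}   OUT={a@B3, b@B0, c@B1, d@B2, e@B5, f@B3}
  B2:   IN={a@B3, b@B0, c@B1, d@B2, e@B5, f@B3}   OUT={a@B3, b@B0, c@B1, d@B2, e@B5, f@B3}
  B3:   IN={a@B3, b@B0, c@B0, c@B1, d@B2, e@B5, f@B3}   OUT={a@B3, b@B0, c@B0, c@B1, d@B2, e@B3, f@B3}
  B4:   IN={a@B3, b@B0, c@B0, c@B1, d@B2, e@B3, f@B3}   OUT={a@B3, b@B0, c@B0, c@B1, d@B2, e@B4, f@B3}
  B5:   IN={a@B3, b@B0, c@B0, c@B1, d@B2, e@B4, f@B3}   OUT={a@B3, b@B0, c@B5, d@B2, e@B5, f@B3}
  B6:   IN={a@B3, b@B0, c@B0, c@B1, c@B5, d@B2, e@B3, e@B5, f@B3}   OUT={a@B3, b@B0, c@B6, d@B2, e@B3, e@B5, f@B3}
  B7:   IN={a@B3, b@B0, c@B6, d@B2, e@B3, e@B5, f@B3}   OUT={a@B3, b@B0, c@B6, d@B7, e@B3, e@B5, f@B3}

Merge at B3: IN[B3] = OUT[B0] ⊔ OUT[B2] = {a@B3, b@B0, c@B0, c@B1, d@B2, e@B5, f@B3}
Applying B3's transfer function to that IN value gives OUT[B3] (row B3 above).

Answer: {a@B3, b@B0, c@B0, c@B1, d@B2, e@B3, f@B3}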